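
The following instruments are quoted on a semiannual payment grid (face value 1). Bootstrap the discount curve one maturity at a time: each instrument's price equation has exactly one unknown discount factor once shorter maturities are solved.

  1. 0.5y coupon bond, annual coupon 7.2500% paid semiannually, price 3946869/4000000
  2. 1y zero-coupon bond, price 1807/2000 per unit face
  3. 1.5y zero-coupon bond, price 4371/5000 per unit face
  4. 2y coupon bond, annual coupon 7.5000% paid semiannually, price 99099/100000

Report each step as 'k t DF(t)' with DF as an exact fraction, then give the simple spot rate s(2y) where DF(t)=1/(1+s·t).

1 1/2 4761/5000
2 1 1807/2000
3 3/2 4371/5000
4 2 1713/2000
s(2y) = (1/(1713/2000) − 1)/(2) = 287/3426 ≈ 8.3771%

step 1 [0.5y] bond c/2=29/800: DF=(3946869/4000000 − 29/800·(0))/(1+29/800) = 4761/5000 ≈ 0.952200
step 2 [1y] zero: DF = P = 1807/2000 ≈ 0.903500
step 3 [1.5y] zero: DF = P = 4371/5000 ≈ 0.874200
step 4 [2y] bond c/2=3/80: DF=(99099/100000 − 3/80·(0.952200+0.903500+0.874200))/(1+3/80) = 1713/2000 ≈ 0.856500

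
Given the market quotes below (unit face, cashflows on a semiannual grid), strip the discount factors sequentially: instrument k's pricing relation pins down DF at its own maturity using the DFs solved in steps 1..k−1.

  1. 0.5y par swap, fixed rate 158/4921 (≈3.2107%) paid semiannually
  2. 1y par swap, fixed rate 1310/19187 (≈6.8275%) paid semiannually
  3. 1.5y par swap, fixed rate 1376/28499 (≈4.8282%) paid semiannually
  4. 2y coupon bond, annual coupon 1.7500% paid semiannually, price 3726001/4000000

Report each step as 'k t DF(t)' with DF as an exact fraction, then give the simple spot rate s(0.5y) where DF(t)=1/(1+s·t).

1 1/2 4921/5000
2 1 1869/2000
3 3/2 582/625
4 2 8987/10000
s(0.5y) = (1/(4921/5000) − 1)/(1/2) = 158/4921 ≈ 3.2107%

step 1 [0.5y] swap r/2=79/4921: DF=(1 − 79/4921·(0))/(1+79/4921) = 4921/5000 ≈ 0.984200
step 2 [1y] swap r/2=655/19187: DF=(1 − 655/19187·(0.984200))/(1+655/19187) = 1869/2000 ≈ 0.934500
step 3 [1.5y] swap r/2=688/28499: DF=(1 − 688/28499·(0.984200+0.934500))/(1+688/28499) = 582/625 ≈ 0.931200
step 4 [2y] bond c/2=7/800: DF=(3726001/4000000 − 7/800·(0.984200+0.934500+0.931200))/(1+7/800) = 8987/10000 ≈ 0.898700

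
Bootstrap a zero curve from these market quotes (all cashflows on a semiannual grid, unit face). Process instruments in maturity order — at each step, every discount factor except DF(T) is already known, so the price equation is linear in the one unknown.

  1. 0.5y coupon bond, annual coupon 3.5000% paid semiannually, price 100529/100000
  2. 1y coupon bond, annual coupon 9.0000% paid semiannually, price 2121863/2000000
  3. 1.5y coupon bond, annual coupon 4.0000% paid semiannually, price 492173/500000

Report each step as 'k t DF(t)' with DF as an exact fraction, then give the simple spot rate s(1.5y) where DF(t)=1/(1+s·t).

step 1 [0.5y] bond c/2=7/400: DF=(100529/100000 − 7/400·(0))/(1+7/400) = 247/250 ≈ 0.988000
step 2 [1y] bond c/2=9/200: DF=(2121863/2000000 − 9/200·(0.988000))/(1+9/200) = 9727/10000 ≈ 0.972700
step 3 [1.5y] bond c/2=1/50: DF=(492173/500000 − 1/50·(0.988000+0.972700))/(1+1/50) = 4633/5000 ≈ 0.926600

1 1/2 247/250
2 1 9727/10000
3 3/2 4633/5000
s(1.5y) = (1/(4633/5000) − 1)/(3/2) = 734/13899 ≈ 5.2810%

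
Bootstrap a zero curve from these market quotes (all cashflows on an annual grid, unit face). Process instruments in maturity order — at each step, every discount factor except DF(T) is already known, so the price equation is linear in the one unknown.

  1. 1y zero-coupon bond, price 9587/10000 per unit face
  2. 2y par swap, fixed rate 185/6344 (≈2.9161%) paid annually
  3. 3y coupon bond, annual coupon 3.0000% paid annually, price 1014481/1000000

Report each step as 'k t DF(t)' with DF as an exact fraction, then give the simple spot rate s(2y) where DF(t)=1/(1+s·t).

1 1 9587/10000
2 2 1889/2000
3 3 1859/2000
s(2y) = (1/(1889/2000) − 1)/(2) = 111/3778 ≈ 2.9381%

step 1 [1y] zero: DF = P = 9587/10000 ≈ 0.958700
step 2 [2y] swap r/1=185/6344: DF=(1 − 185/6344·(0.958700))/(1+185/6344) = 1889/2000 ≈ 0.944500
step 3 [3y] bond c/1=3/100: DF=(1014481/1000000 − 3/100·(0.958700+0.944500))/(1+3/100) = 1859/2000 ≈ 0.929500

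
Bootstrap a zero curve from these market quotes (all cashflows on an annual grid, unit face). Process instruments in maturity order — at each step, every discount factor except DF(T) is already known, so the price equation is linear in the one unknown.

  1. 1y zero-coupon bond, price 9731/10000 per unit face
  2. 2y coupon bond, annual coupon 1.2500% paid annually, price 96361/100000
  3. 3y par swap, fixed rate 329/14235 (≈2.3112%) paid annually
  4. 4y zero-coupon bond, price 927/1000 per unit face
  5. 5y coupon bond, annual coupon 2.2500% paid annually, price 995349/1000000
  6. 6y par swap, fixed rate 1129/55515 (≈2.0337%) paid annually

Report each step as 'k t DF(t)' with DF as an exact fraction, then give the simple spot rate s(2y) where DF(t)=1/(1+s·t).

1 1 9731/10000
2 2 9397/10000
3 3 4671/5000
4 4 927/1000
5 5 1113/1250
6 6 8871/10000
s(2y) = (1/(9397/10000) − 1)/(2) = 603/18794 ≈ 3.2085%

step 1 [1y] zero: DF = P = 9731/10000 ≈ 0.973100
step 2 [2y] bond c/1=1/80: DF=(96361/100000 − 1/80·(0.973100))/(1+1/80) = 9397/10000 ≈ 0.939700
step 3 [3y] swap r/1=329/14235: DF=(1 − 329/14235·(0.973100+0.939700))/(1+329/14235) = 4671/5000 ≈ 0.934200
step 4 [4y] zero: DF = P = 927/1000 ≈ 0.927000
step 5 [5y] bond c/1=9/400: DF=(995349/1000000 − 9/400·(0.973100+0.939700+0.934200+0.927000))/(1+9/400) = 1113/1250 ≈ 0.890400
step 6 [6y] swap r/1=1129/55515: DF=(1 − 1129/55515·(0.973100+0.939700+0.934200+0.927000+0.890400))/(1+1129/55515) = 8871/10000 ≈ 0.887100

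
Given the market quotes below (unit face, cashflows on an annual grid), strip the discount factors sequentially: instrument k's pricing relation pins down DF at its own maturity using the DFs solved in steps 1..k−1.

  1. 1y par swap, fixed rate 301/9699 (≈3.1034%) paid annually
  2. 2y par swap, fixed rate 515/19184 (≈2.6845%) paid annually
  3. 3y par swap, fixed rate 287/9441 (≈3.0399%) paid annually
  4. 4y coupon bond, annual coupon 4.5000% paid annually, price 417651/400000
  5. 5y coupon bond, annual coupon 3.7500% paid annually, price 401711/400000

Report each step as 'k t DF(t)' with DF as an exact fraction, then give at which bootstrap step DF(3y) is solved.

1 1 9699/10000
2 2 1897/2000
3 3 9139/10000
4 4 2193/2500
5 5 8339/10000
DF(3y) is solved at step 3

step 1 [1y] swap r/1=301/9699: DF=(1 − 301/9699·(0))/(1+301/9699) = 9699/10000 ≈ 0.969900
step 2 [2y] swap r/1=515/19184: DF=(1 − 515/19184·(0.969900))/(1+515/19184) = 1897/2000 ≈ 0.948500
step 3 [3y] swap r/1=287/9441: DF=(1 − 287/9441·(0.969900+0.948500))/(1+287/9441) = 9139/10000 ≈ 0.913900
step 4 [4y] bond c/1=9/200: DF=(417651/400000 − 9/200·(0.969900+0.948500+0.913900))/(1+9/200) = 2193/2500 ≈ 0.877200
step 5 [5y] bond c/1=3/80: DF=(401711/400000 − 3/80·(0.969900+0.948500+0.913900+0.877200))/(1+3/80) = 8339/10000 ≈ 0.833900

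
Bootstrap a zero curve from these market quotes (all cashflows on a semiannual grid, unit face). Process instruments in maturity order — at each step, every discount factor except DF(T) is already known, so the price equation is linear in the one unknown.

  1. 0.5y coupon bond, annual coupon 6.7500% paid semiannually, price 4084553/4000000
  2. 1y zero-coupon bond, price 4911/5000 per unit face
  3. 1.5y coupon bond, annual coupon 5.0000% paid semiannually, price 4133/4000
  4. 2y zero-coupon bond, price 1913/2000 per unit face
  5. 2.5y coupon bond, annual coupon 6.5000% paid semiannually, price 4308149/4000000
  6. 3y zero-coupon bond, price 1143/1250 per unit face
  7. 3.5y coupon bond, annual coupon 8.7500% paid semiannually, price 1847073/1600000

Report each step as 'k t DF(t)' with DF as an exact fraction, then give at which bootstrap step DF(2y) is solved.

step 1 [0.5y] bond c/2=27/800: DF=(4084553/4000000 − 27/800·(0))/(1+27/800) = 4939/5000 ≈ 0.987800
step 2 [1y] zero: DF = P = 4911/5000 ≈ 0.982200
step 3 [1.5y] bond c/2=1/40: DF=(4133/4000 − 1/40·(0.987800+0.982200))/(1+1/40) = 24/25 ≈ 0.960000
step 4 [2y] zero: DF = P = 1913/2000 ≈ 0.956500
step 5 [2.5y] bond c/2=13/400: DF=(4308149/4000000 − 13/400·(0.987800+0.982200+0.960000+0.956500))/(1+13/400) = 1151/1250 ≈ 0.920800
step 6 [3y] zero: DF = P = 1143/1250 ≈ 0.914400
step 7 [3.5y] bond c/2=7/160: DF=(1847073/1600000 − 7/160·(0.987800+0.982200+0.960000+0.956500+0.920800+0.914400))/(1+7/160) = 4331/5000 ≈ 0.866200

1 1/2 4939/5000
2 1 4911/5000
3 3/2 24/25
4 2 1913/2000
5 5/2 1151/1250
6 3 1143/1250
7 7/2 4331/5000
DF(2y) is solved at step 4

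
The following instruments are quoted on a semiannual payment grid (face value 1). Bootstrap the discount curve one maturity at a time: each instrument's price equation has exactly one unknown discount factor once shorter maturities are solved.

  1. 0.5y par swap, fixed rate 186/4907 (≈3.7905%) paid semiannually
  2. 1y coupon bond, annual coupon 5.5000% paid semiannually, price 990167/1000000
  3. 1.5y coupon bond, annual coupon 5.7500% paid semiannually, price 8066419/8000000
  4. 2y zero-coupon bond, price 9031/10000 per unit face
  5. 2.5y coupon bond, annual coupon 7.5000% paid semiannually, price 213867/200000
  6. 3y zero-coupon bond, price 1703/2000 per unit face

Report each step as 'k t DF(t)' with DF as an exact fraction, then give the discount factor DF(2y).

1 1/2 4907/5000
2 1 4687/5000
3 3/2 1853/2000
4 2 9031/10000
5 5/2 1119/1250
6 3 1703/2000
DF(2y) = 9031/10000 ≈ 0.903100

step 1 [0.5y] swap r/2=93/4907: DF=(1 − 93/4907·(0))/(1+93/4907) = 4907/5000 ≈ 0.981400
step 2 [1y] bond c/2=11/400: DF=(990167/1000000 − 11/400·(0.981400))/(1+11/400) = 4687/5000 ≈ 0.937400
step 3 [1.5y] bond c/2=23/800: DF=(8066419/8000000 − 23/800·(0.981400+0.937400))/(1+23/800) = 1853/2000 ≈ 0.926500
step 4 [2y] zero: DF = P = 9031/10000 ≈ 0.903100
step 5 [2.5y] bond c/2=3/80: DF=(213867/200000 − 3/80·(0.981400+0.937400+0.926500+0.903100))/(1+3/80) = 1119/1250 ≈ 0.895200
step 6 [3y] zero: DF = P = 1703/2000 ≈ 0.851500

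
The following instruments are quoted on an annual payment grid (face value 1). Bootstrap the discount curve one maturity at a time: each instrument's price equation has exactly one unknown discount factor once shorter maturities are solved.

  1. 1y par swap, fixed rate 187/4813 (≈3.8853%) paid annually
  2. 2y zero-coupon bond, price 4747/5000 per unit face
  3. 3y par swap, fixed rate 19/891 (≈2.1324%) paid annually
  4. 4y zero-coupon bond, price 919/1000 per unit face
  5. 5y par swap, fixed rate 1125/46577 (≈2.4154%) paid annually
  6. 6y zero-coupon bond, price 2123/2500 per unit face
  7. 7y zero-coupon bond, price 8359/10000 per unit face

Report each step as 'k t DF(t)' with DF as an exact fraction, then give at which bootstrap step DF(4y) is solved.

1 1 4813/5000
2 2 4747/5000
3 3 587/625
4 4 919/1000
5 5 71/80
6 6 2123/2500
7 7 8359/10000
DF(4y) is solved at step 4

step 1 [1y] swap r/1=187/4813: DF=(1 − 187/4813·(0))/(1+187/4813) = 4813/5000 ≈ 0.962600
step 2 [2y] zero: DF = P = 4747/5000 ≈ 0.949400
step 3 [3y] swap r/1=19/891: DF=(1 − 19/891·(0.962600+0.949400))/(1+19/891) = 587/625 ≈ 0.939200
step 4 [4y] zero: DF = P = 919/1000 ≈ 0.919000
step 5 [5y] swap r/1=1125/46577: DF=(1 − 1125/46577·(0.962600+0.949400+0.939200+0.919000))/(1+1125/46577) = 71/80 ≈ 0.887500
step 6 [6y] zero: DF = P = 2123/2500 ≈ 0.849200
step 7 [7y] zero: DF = P = 8359/10000 ≈ 0.835900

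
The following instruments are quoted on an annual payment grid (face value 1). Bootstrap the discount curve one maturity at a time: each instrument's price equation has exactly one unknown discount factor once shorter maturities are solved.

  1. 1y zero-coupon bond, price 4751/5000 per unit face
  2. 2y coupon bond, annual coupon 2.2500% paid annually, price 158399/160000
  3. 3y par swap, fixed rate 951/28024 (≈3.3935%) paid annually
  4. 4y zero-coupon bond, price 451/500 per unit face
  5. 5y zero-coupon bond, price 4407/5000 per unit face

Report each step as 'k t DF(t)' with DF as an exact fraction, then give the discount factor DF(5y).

step 1 [1y] zero: DF = P = 4751/5000 ≈ 0.950200
step 2 [2y] bond c/1=9/400: DF=(158399/160000 − 9/400·(0.950200))/(1+9/400) = 9473/10000 ≈ 0.947300
step 3 [3y] swap r/1=951/28024: DF=(1 − 951/28024·(0.950200+0.947300))/(1+951/28024) = 9049/10000 ≈ 0.904900
step 4 [4y] zero: DF = P = 451/500 ≈ 0.902000
step 5 [5y] zero: DF = P = 4407/5000 ≈ 0.881400

1 1 4751/5000
2 2 9473/10000
3 3 9049/10000
4 4 451/500
5 5 4407/5000
DF(5y) = 4407/5000 ≈ 0.881400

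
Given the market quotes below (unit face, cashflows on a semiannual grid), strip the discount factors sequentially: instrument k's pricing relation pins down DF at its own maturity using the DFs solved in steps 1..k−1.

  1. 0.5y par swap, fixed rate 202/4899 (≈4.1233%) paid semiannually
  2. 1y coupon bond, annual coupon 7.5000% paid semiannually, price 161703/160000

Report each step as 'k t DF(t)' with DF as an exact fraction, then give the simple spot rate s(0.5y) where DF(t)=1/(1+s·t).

step 1 [0.5y] swap r/2=101/4899: DF=(1 − 101/4899·(0))/(1+101/4899) = 4899/5000 ≈ 0.979800
step 2 [1y] bond c/2=3/80: DF=(161703/160000 − 3/80·(0.979800))/(1+3/80) = 9387/10000 ≈ 0.938700

1 1/2 4899/5000
2 1 9387/10000
s(0.5y) = (1/(4899/5000) − 1)/(1/2) = 202/4899 ≈ 4.1233%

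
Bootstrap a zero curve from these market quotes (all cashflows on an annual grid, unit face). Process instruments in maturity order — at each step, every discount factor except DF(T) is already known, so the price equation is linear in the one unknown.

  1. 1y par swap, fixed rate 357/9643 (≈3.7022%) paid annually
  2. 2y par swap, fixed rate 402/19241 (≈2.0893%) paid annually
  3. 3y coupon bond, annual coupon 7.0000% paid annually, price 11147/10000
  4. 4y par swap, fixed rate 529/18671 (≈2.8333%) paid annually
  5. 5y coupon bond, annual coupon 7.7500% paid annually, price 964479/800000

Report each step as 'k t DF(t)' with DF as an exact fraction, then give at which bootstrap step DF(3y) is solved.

step 1 [1y] swap r/1=357/9643: DF=(1 − 357/9643·(0))/(1+357/9643) = 9643/10000 ≈ 0.964300
step 2 [2y] swap r/1=402/19241: DF=(1 − 402/19241·(0.964300))/(1+402/19241) = 4799/5000 ≈ 0.959800
step 3 [3y] bond c/1=7/100: DF=(11147/10000 − 7/100·(0.964300+0.959800))/(1+7/100) = 9159/10000 ≈ 0.915900
step 4 [4y] swap r/1=529/18671: DF=(1 − 529/18671·(0.964300+0.959800+0.915900))/(1+529/18671) = 4471/5000 ≈ 0.894200
step 5 [5y] bond c/1=31/400: DF=(964479/800000 − 31/400·(0.964300+0.959800+0.915900+0.894200))/(1+31/400) = 8503/10000 ≈ 0.850300

1 1 9643/10000
2 2 4799/5000
3 3 9159/10000
4 4 4471/5000
5 5 8503/10000
DF(3y) is solved at step 3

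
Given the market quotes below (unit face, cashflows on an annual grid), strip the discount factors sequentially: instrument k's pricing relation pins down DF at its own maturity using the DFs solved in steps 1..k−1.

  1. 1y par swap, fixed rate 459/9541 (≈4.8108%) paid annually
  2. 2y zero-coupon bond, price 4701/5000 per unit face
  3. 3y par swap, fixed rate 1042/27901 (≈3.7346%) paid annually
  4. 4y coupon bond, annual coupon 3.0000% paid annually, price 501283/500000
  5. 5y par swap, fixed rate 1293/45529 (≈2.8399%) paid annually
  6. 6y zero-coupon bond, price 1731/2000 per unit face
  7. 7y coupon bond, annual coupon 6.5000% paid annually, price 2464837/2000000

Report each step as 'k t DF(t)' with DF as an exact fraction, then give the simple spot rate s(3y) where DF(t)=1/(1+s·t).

step 1 [1y] swap r/1=459/9541: DF=(1 − 459/9541·(0))/(1+459/9541) = 9541/10000 ≈ 0.954100
step 2 [2y] zero: DF = P = 4701/5000 ≈ 0.940200
step 3 [3y] swap r/1=1042/27901: DF=(1 − 1042/27901·(0.954100+0.940200))/(1+1042/27901) = 4479/5000 ≈ 0.895800
step 4 [4y] bond c/1=3/100: DF=(501283/500000 − 3/100·(0.954100+0.940200+0.895800))/(1+3/100) = 8921/10000 ≈ 0.892100
step 5 [5y] swap r/1=1293/45529: DF=(1 − 1293/45529·(0.954100+0.940200+0.895800+0.892100))/(1+1293/45529) = 8707/10000 ≈ 0.870700
step 6 [6y] zero: DF = P = 1731/2000 ≈ 0.865500
step 7 [7y] bond c/1=13/200: DF=(2464837/2000000 − 13/200·(0.954100+0.940200+0.895800+0.892100+0.870700+0.865500))/(1+13/200) = 1653/2000 ≈ 0.826500

1 1 9541/10000
2 2 4701/5000
3 3 4479/5000
4 4 8921/10000
5 5 8707/10000
6 6 1731/2000
7 7 1653/2000
s(3y) = (1/(4479/5000) − 1)/(3) = 521/13437 ≈ 3.8774%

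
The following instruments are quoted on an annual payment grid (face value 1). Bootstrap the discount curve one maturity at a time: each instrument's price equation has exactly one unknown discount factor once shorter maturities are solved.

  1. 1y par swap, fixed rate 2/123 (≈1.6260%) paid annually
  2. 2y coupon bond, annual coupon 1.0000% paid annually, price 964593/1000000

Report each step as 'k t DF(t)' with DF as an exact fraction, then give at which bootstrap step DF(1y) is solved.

1 1 123/125
2 2 9453/10000
DF(1y) is solved at step 1

step 1 [1y] swap r/1=2/123: DF=(1 − 2/123·(0))/(1+2/123) = 123/125 ≈ 0.984000
step 2 [2y] bond c/1=1/100: DF=(964593/1000000 − 1/100·(0.984000))/(1+1/100) = 9453/10000 ≈ 0.945300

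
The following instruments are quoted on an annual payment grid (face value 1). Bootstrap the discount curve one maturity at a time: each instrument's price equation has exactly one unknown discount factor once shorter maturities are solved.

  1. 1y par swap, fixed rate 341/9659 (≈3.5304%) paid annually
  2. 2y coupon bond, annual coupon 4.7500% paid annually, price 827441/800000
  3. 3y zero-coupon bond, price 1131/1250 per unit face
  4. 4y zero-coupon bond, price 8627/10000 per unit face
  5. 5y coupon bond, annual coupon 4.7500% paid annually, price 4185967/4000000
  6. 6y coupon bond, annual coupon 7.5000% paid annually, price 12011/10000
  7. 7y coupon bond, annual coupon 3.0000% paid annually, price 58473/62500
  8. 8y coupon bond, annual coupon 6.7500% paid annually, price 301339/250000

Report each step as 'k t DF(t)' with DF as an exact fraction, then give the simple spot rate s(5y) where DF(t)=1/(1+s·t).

step 1 [1y] swap r/1=341/9659: DF=(1 − 341/9659·(0))/(1+341/9659) = 9659/10000 ≈ 0.965900
step 2 [2y] bond c/1=19/400: DF=(827441/800000 − 19/400·(0.965900))/(1+19/400) = 2359/2500 ≈ 0.943600
step 3 [3y] zero: DF = P = 1131/1250 ≈ 0.904800
step 4 [4y] zero: DF = P = 8627/10000 ≈ 0.862700
step 5 [5y] bond c/1=19/400: DF=(4185967/4000000 − 19/400·(0.965900+0.943600+0.904800+0.862700))/(1+19/400) = 8323/10000 ≈ 0.832300
step 6 [6y] bond c/1=3/40: DF=(12011/10000 − 3/40·(0.965900+0.943600+0.904800+0.862700+0.832300))/(1+3/40) = 8027/10000 ≈ 0.802700
step 7 [7y] bond c/1=3/100: DF=(58473/62500 − 3/100·(0.965900+0.943600+0.904800+0.862700+0.832300+0.802700))/(1+3/100) = 471/625 ≈ 0.753600
step 8 [8y] bond c/1=27/400: DF=(301339/250000 − 27/400·(0.965900+0.943600+0.904800+0.862700+0.832300+0.802700+0.753600))/(1+27/400) = 466/625 ≈ 0.745600

1 1 9659/10000
2 2 2359/2500
3 3 1131/1250
4 4 8627/10000
5 5 8323/10000
6 6 8027/10000
7 7 471/625
8 8 466/625
s(5y) = (1/(8323/10000) − 1)/(5) = 1677/41615 ≈ 4.0298%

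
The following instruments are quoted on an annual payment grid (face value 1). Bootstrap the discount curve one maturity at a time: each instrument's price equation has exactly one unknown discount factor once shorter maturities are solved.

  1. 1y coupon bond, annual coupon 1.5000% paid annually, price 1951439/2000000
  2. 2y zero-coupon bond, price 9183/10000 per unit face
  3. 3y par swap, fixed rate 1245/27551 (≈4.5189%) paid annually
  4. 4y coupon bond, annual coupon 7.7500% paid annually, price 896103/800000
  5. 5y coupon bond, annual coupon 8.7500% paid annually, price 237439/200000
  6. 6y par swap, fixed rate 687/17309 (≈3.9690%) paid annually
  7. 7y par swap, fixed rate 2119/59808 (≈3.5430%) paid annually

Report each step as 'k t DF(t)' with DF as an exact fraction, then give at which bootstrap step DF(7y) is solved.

1 1 9613/10000
2 2 9183/10000
3 3 1751/2000
4 4 4207/5000
5 5 8023/10000
6 6 7939/10000
7 7 7881/10000
DF(7y) is solved at step 7

step 1 [1y] bond c/1=3/200: DF=(1951439/2000000 − 3/200·(0))/(1+3/200) = 9613/10000 ≈ 0.961300
step 2 [2y] zero: DF = P = 9183/10000 ≈ 0.918300
step 3 [3y] swap r/1=1245/27551: DF=(1 − 1245/27551·(0.961300+0.918300))/(1+1245/27551) = 1751/2000 ≈ 0.875500
step 4 [4y] bond c/1=31/400: DF=(896103/800000 − 31/400·(0.961300+0.918300+0.875500))/(1+31/400) = 4207/5000 ≈ 0.841400
step 5 [5y] bond c/1=7/80: DF=(237439/200000 − 7/80·(0.961300+0.918300+0.875500+0.841400))/(1+7/80) = 8023/10000 ≈ 0.802300
step 6 [6y] swap r/1=687/17309: DF=(1 − 687/17309·(0.961300+0.918300+0.875500+0.841400+0.802300))/(1+687/17309) = 7939/10000 ≈ 0.793900
step 7 [7y] swap r/1=2119/59808: DF=(1 − 2119/59808·(0.961300+0.918300+0.875500+0.841400+0.802300+0.793900))/(1+2119/59808) = 7881/10000 ≈ 0.788100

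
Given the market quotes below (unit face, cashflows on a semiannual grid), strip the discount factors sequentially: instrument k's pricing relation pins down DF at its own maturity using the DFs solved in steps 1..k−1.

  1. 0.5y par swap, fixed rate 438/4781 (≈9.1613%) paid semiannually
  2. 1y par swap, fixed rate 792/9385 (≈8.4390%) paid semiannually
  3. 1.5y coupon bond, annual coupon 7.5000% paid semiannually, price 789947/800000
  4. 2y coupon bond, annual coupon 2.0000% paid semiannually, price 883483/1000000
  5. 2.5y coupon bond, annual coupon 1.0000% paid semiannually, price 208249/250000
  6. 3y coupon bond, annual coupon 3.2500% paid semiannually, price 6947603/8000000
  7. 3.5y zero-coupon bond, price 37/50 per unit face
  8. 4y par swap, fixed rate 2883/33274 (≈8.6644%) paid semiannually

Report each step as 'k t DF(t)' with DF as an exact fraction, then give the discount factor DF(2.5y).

1 1/2 4781/5000
2 1 1151/1250
3 3/2 8839/10000
4 2 4237/5000
5 5/2 8109/10000
6 3 7839/10000
7 7/2 37/50
8 4 7117/10000
DF(2.5y) = 8109/10000 ≈ 0.810900

step 1 [0.5y] swap r/2=219/4781: DF=(1 − 219/4781·(0))/(1+219/4781) = 4781/5000 ≈ 0.956200
step 2 [1y] swap r/2=396/9385: DF=(1 − 396/9385·(0.956200))/(1+396/9385) = 1151/1250 ≈ 0.920800
step 3 [1.5y] bond c/2=3/80: DF=(789947/800000 − 3/80·(0.956200+0.920800))/(1+3/80) = 8839/10000 ≈ 0.883900
step 4 [2y] bond c/2=1/100: DF=(883483/1000000 − 1/100·(0.956200+0.920800+0.883900))/(1+1/100) = 4237/5000 ≈ 0.847400
step 5 [2.5y] bond c/2=1/200: DF=(208249/250000 − 1/200·(0.956200+0.920800+0.883900+0.847400))/(1+1/200) = 8109/10000 ≈ 0.810900
step 6 [3y] bond c/2=13/800: DF=(6947603/8000000 − 13/800·(0.956200+0.920800+0.883900+0.847400+0.810900))/(1+13/800) = 7839/10000 ≈ 0.783900
step 7 [3.5y] zero: DF = P = 37/50 ≈ 0.740000
step 8 [4y] swap r/2=2883/66548: DF=(1 − 2883/66548·(0.956200+0.920800+0.883900+0.847400+0.810900+0.783900+0.740000))/(1+2883/66548) = 7117/10000 ≈ 0.711700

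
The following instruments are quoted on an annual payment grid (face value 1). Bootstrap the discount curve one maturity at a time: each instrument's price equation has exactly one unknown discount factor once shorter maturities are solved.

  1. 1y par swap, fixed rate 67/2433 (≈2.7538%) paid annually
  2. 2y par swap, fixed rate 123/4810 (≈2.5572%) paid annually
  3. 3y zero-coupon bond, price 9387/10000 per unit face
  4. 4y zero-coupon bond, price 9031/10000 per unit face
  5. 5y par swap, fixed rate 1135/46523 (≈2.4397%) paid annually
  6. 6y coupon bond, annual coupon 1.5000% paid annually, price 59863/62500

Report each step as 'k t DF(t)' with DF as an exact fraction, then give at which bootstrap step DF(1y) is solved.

1 1 2433/2500
2 2 2377/2500
3 3 9387/10000
4 4 9031/10000
5 5 1773/2000
6 6 8749/10000
DF(1y) is solved at step 1

step 1 [1y] swap r/1=67/2433: DF=(1 − 67/2433·(0))/(1+67/2433) = 2433/2500 ≈ 0.973200
step 2 [2y] swap r/1=123/4810: DF=(1 − 123/4810·(0.973200))/(1+123/4810) = 2377/2500 ≈ 0.950800
step 3 [3y] zero: DF = P = 9387/10000 ≈ 0.938700
step 4 [4y] zero: DF = P = 9031/10000 ≈ 0.903100
step 5 [5y] swap r/1=1135/46523: DF=(1 − 1135/46523·(0.973200+0.950800+0.938700+0.903100))/(1+1135/46523) = 1773/2000 ≈ 0.886500
step 6 [6y] bond c/1=3/200: DF=(59863/62500 − 3/200·(0.973200+0.950800+0.938700+0.903100+0.886500))/(1+3/200) = 8749/10000 ≈ 0.874900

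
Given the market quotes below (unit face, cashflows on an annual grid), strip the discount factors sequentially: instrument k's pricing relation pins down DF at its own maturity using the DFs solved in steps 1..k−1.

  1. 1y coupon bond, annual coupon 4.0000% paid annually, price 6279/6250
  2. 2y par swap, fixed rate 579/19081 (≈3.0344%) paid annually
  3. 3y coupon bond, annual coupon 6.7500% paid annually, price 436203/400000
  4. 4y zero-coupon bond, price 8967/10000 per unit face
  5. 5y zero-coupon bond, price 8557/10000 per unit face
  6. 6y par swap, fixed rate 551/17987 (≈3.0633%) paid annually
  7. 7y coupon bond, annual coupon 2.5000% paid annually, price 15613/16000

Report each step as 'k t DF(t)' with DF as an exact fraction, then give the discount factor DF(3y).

1 1 483/500
2 2 9421/10000
3 3 9009/10000
4 4 8967/10000
5 5 8557/10000
6 6 8347/10000
7 7 2051/2500
DF(3y) = 9009/10000 ≈ 0.900900

step 1 [1y] bond c/1=1/25: DF=(6279/6250 − 1/25·(0))/(1+1/25) = 483/500 ≈ 0.966000
step 2 [2y] swap r/1=579/19081: DF=(1 − 579/19081·(0.966000))/(1+579/19081) = 9421/10000 ≈ 0.942100
step 3 [3y] bond c/1=27/400: DF=(436203/400000 − 27/400·(0.966000+0.942100))/(1+27/400) = 9009/10000 ≈ 0.900900
step 4 [4y] zero: DF = P = 8967/10000 ≈ 0.896700
step 5 [5y] zero: DF = P = 8557/10000 ≈ 0.855700
step 6 [6y] swap r/1=551/17987: DF=(1 − 551/17987·(0.966000+0.942100+0.900900+0.896700+0.855700))/(1+551/17987) = 8347/10000 ≈ 0.834700
step 7 [7y] bond c/1=1/40: DF=(15613/16000 − 1/40·(0.966000+0.942100+0.900900+0.896700+0.855700+0.834700))/(1+1/40) = 2051/2500 ≈ 0.820400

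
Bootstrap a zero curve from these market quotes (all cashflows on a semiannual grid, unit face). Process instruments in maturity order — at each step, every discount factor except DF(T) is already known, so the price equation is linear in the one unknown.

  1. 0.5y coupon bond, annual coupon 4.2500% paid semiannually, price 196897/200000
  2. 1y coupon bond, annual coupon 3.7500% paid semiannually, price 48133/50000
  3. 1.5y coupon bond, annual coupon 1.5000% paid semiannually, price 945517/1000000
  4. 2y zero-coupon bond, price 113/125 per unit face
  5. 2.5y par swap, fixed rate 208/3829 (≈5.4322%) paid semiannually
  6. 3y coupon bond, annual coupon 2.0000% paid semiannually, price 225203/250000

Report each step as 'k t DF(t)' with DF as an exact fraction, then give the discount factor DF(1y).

1 1/2 241/250
2 1 1159/1250
3 3/2 2311/2500
4 2 113/125
5 5/2 547/625
6 3 529/625
DF(1y) = 1159/1250 ≈ 0.927200

step 1 [0.5y] bond c/2=17/800: DF=(196897/200000 − 17/800·(0))/(1+17/800) = 241/250 ≈ 0.964000
step 2 [1y] bond c/2=3/160: DF=(48133/50000 − 3/160·(0.964000))/(1+3/160) = 1159/1250 ≈ 0.927200
step 3 [1.5y] bond c/2=3/400: DF=(945517/1000000 − 3/400·(0.964000+0.927200))/(1+3/400) = 2311/2500 ≈ 0.924400
step 4 [2y] zero: DF = P = 113/125 ≈ 0.904000
step 5 [2.5y] swap r/2=104/3829: DF=(1 − 104/3829·(0.964000+0.927200+0.924400+0.904000))/(1+104/3829) = 547/625 ≈ 0.875200
step 6 [3y] bond c/2=1/100: DF=(225203/250000 − 1/100·(0.964000+0.927200+0.924400+0.904000+0.875200))/(1+1/100) = 529/625 ≈ 0.846400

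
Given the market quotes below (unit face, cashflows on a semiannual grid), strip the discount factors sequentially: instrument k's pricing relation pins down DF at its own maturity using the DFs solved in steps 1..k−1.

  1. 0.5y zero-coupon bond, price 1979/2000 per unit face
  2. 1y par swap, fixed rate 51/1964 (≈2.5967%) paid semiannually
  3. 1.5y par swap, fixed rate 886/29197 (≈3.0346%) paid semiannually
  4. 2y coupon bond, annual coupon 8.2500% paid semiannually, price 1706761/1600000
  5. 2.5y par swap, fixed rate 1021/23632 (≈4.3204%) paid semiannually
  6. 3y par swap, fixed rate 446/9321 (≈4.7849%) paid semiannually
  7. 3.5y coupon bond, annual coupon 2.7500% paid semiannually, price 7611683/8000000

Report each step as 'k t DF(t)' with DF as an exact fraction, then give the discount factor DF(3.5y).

step 1 [0.5y] zero: DF = P = 1979/2000 ≈ 0.989500
step 2 [1y] swap r/2=51/3928: DF=(1 − 51/3928·(0.989500))/(1+51/3928) = 1949/2000 ≈ 0.974500
step 3 [1.5y] swap r/2=443/29197: DF=(1 − 443/29197·(0.989500+0.974500))/(1+443/29197) = 9557/10000 ≈ 0.955700
step 4 [2y] bond c/2=33/800: DF=(1706761/1600000 − 33/800·(0.989500+0.974500+0.955700))/(1+33/800) = 568/625 ≈ 0.908800
step 5 [2.5y] swap r/2=1021/47264: DF=(1 − 1021/47264·(0.989500+0.974500+0.955700+0.908800))/(1+1021/47264) = 8979/10000 ≈ 0.897900
step 6 [3y] swap r/2=223/9321: DF=(1 − 223/9321·(0.989500+0.974500+0.955700+0.908800+0.897900))/(1+223/9321) = 4331/5000 ≈ 0.866200
step 7 [3.5y] bond c/2=11/800: DF=(7611683/8000000 − 11/800·(0.989500+0.974500+0.955700+0.908800+0.897900+0.866200))/(1+11/800) = 8627/10000 ≈ 0.862700

1 1/2 1979/2000
2 1 1949/2000
3 3/2 9557/10000
4 2 568/625
5 5/2 8979/10000
6 3 4331/5000
7 7/2 8627/10000
DF(3.5y) = 8627/10000 ≈ 0.862700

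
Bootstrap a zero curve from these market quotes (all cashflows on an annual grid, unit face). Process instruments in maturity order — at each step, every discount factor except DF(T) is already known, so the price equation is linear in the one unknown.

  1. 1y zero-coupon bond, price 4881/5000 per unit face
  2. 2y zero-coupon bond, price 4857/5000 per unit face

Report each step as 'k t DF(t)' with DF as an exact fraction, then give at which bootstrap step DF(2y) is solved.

step 1 [1y] zero: DF = P = 4881/5000 ≈ 0.976200
step 2 [2y] zero: DF = P = 4857/5000 ≈ 0.971400

1 1 4881/5000
2 2 4857/5000
DF(2y) is solved at step 2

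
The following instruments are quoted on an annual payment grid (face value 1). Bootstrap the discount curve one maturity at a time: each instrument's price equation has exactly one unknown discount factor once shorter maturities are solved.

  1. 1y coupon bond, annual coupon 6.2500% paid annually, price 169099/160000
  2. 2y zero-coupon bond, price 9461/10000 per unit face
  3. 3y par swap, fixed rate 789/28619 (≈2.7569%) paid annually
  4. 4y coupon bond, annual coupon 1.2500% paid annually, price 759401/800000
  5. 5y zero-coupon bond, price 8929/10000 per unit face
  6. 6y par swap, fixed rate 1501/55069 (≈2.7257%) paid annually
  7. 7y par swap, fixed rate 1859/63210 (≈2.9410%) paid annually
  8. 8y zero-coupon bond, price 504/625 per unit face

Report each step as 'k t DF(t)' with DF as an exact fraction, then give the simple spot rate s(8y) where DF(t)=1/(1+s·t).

1 1 9947/10000
2 2 9461/10000
3 3 9211/10000
4 4 4511/5000
5 5 8929/10000
6 6 8499/10000
7 7 8141/10000
8 8 504/625
s(8y) = (1/(504/625) − 1)/(8) = 121/4032 ≈ 3.0010%

step 1 [1y] bond c/1=1/16: DF=(169099/160000 − 1/16·(0))/(1+1/16) = 9947/10000 ≈ 0.994700
step 2 [2y] zero: DF = P = 9461/10000 ≈ 0.946100
step 3 [3y] swap r/1=789/28619: DF=(1 − 789/28619·(0.994700+0.946100))/(1+789/28619) = 9211/10000 ≈ 0.921100
step 4 [4y] bond c/1=1/80: DF=(759401/800000 − 1/80·(0.994700+0.946100+0.921100))/(1+1/80) = 4511/5000 ≈ 0.902200
step 5 [5y] zero: DF = P = 8929/10000 ≈ 0.892900
step 6 [6y] swap r/1=1501/55069: DF=(1 − 1501/55069·(0.994700+0.946100+0.921100+0.902200+0.892900))/(1+1501/55069) = 8499/10000 ≈ 0.849900
step 7 [7y] swap r/1=1859/63210: DF=(1 − 1859/63210·(0.994700+0.946100+0.921100+0.902200+0.892900+0.849900))/(1+1859/63210) = 8141/10000 ≈ 0.814100
step 8 [8y] zero: DF = P = 504/625 ≈ 0.806400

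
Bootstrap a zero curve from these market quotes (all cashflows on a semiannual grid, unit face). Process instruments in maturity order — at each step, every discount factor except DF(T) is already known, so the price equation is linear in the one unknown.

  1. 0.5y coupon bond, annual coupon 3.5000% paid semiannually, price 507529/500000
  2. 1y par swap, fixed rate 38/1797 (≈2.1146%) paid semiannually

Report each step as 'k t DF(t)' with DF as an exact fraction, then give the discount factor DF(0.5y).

step 1 [0.5y] bond c/2=7/400: DF=(507529/500000 − 7/400·(0))/(1+7/400) = 1247/1250 ≈ 0.997600
step 2 [1y] swap r/2=19/1797: DF=(1 − 19/1797·(0.997600))/(1+19/1797) = 9791/10000 ≈ 0.979100

1 1/2 1247/1250
2 1 9791/10000
DF(0.5y) = 1247/1250 ≈ 0.997600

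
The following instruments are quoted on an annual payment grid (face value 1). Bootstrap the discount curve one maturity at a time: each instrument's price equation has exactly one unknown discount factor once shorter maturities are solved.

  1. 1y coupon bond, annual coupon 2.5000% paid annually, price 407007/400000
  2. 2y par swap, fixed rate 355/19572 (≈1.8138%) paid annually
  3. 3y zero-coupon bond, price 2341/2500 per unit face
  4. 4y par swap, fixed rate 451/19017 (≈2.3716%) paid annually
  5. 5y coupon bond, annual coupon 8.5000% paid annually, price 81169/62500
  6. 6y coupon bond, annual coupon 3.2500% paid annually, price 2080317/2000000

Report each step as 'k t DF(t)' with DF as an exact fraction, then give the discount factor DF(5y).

1 1 9927/10000
2 2 1929/2000
3 3 2341/2500
4 4 4549/5000
5 5 899/1000
6 6 4297/5000
DF(5y) = 899/1000 ≈ 0.899000

step 1 [1y] bond c/1=1/40: DF=(407007/400000 − 1/40·(0))/(1+1/40) = 9927/10000 ≈ 0.992700
step 2 [2y] swap r/1=355/19572: DF=(1 − 355/19572·(0.992700))/(1+355/19572) = 1929/2000 ≈ 0.964500
step 3 [3y] zero: DF = P = 2341/2500 ≈ 0.936400
step 4 [4y] swap r/1=451/19017: DF=(1 − 451/19017·(0.992700+0.964500+0.936400))/(1+451/19017) = 4549/5000 ≈ 0.909800
step 5 [5y] bond c/1=17/200: DF=(81169/62500 − 17/200·(0.992700+0.964500+0.936400+0.909800))/(1+17/200) = 899/1000 ≈ 0.899000
step 6 [6y] bond c/1=13/400: DF=(2080317/2000000 − 13/400·(0.992700+0.964500+0.936400+0.909800+0.899000))/(1+13/400) = 4297/5000 ≈ 0.859400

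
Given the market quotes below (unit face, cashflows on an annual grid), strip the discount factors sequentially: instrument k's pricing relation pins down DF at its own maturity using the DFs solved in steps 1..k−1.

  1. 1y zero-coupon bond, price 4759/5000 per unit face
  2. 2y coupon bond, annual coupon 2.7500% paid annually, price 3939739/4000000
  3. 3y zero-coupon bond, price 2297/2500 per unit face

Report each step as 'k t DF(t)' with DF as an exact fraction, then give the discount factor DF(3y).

1 1 4759/5000
2 2 9331/10000
3 3 2297/2500
DF(3y) = 2297/2500 ≈ 0.918800

step 1 [1y] zero: DF = P = 4759/5000 ≈ 0.951800
step 2 [2y] bond c/1=11/400: DF=(3939739/4000000 − 11/400·(0.951800))/(1+11/400) = 9331/10000 ≈ 0.933100
step 3 [3y] zero: DF = P = 2297/2500 ≈ 0.918800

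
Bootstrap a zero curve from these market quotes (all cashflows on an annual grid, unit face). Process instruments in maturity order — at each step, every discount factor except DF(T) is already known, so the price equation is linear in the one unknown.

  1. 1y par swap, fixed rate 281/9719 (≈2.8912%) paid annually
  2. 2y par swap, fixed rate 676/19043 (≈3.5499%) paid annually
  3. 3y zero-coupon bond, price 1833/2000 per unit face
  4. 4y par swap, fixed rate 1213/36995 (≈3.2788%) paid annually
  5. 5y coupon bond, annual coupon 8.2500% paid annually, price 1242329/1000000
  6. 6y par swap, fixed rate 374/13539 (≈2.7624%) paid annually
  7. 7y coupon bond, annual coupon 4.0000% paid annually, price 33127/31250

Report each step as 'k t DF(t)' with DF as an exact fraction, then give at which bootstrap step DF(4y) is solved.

step 1 [1y] swap r/1=281/9719: DF=(1 − 281/9719·(0))/(1+281/9719) = 9719/10000 ≈ 0.971900
step 2 [2y] swap r/1=676/19043: DF=(1 − 676/19043·(0.971900))/(1+676/19043) = 2331/2500 ≈ 0.932400
step 3 [3y] zero: DF = P = 1833/2000 ≈ 0.916500
step 4 [4y] swap r/1=1213/36995: DF=(1 − 1213/36995·(0.971900+0.932400+0.916500))/(1+1213/36995) = 8787/10000 ≈ 0.878700
step 5 [5y] bond c/1=33/400: DF=(1242329/1000000 − 33/400·(0.971900+0.932400+0.916500+0.878700))/(1+33/400) = 8657/10000 ≈ 0.865700
step 6 [6y] swap r/1=374/13539: DF=(1 − 374/13539·(0.971900+0.932400+0.916500+0.878700+0.865700))/(1+374/13539) = 1063/1250 ≈ 0.850400
step 7 [7y] bond c/1=1/25: DF=(33127/31250 − 1/25·(0.971900+0.932400+0.916500+0.878700+0.865700+0.850400))/(1+1/25) = 811/1000 ≈ 0.811000

1 1 9719/10000
2 2 2331/2500
3 3 1833/2000
4 4 8787/10000
5 5 8657/10000
6 6 1063/1250
7 7 811/1000
DF(4y) is solved at step 4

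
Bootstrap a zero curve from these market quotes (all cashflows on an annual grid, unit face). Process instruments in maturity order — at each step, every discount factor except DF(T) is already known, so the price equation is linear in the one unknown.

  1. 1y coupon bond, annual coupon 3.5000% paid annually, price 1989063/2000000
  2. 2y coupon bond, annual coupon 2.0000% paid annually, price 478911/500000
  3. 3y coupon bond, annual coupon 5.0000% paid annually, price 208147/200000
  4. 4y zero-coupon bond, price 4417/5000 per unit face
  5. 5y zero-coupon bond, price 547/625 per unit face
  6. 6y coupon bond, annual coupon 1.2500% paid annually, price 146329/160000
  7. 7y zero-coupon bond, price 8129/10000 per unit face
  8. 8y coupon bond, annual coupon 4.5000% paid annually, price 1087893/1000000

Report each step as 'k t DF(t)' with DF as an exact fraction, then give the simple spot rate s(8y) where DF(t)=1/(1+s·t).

1 1 9609/10000
2 2 4601/5000
3 3 1127/1250
4 4 4417/5000
5 5 547/625
6 6 1059/1250
7 7 8129/10000
8 8 387/500
s(8y) = (1/(387/500) − 1)/(8) = 113/3096 ≈ 3.6499%

step 1 [1y] bond c/1=7/200: DF=(1989063/2000000 − 7/200·(0))/(1+7/200) = 9609/10000 ≈ 0.960900
step 2 [2y] bond c/1=1/50: DF=(478911/500000 − 1/50·(0.960900))/(1+1/50) = 4601/5000 ≈ 0.920200
step 3 [3y] bond c/1=1/20: DF=(208147/200000 − 1/20·(0.960900+0.920200))/(1+1/20) = 1127/1250 ≈ 0.901600
step 4 [4y] zero: DF = P = 4417/5000 ≈ 0.883400
step 5 [5y] zero: DF = P = 547/625 ≈ 0.875200
step 6 [6y] bond c/1=1/80: DF=(146329/160000 − 1/80·(0.960900+0.920200+0.901600+0.883400+0.875200))/(1+1/80) = 1059/1250 ≈ 0.847200
step 7 [7y] zero: DF = P = 8129/10000 ≈ 0.812900
step 8 [8y] bond c/1=9/200: DF=(1087893/1000000 − 9/200·(0.960900+0.920200+0.901600+0.883400+0.875200+0.847200+0.812900))/(1+9/200) = 387/500 ≈ 0.774000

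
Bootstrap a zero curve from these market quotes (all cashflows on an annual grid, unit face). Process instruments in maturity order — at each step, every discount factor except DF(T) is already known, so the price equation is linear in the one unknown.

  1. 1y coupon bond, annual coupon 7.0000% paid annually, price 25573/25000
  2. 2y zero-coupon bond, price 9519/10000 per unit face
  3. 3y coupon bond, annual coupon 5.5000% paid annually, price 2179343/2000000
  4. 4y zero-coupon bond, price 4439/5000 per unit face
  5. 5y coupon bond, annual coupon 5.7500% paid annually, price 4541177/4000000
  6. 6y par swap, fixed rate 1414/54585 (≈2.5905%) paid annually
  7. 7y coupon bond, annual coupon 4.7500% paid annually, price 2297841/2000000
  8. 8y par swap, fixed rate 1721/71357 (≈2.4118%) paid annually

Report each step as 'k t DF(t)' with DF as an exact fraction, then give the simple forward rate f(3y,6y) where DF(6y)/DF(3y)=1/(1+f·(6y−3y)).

step 1 [1y] bond c/1=7/100: DF=(25573/25000 − 7/100·(0))/(1+7/100) = 239/250 ≈ 0.956000
step 2 [2y] zero: DF = P = 9519/10000 ≈ 0.951900
step 3 [3y] bond c/1=11/200: DF=(2179343/2000000 − 11/200·(0.956000+0.951900))/(1+11/200) = 4667/5000 ≈ 0.933400
step 4 [4y] zero: DF = P = 4439/5000 ≈ 0.887800
step 5 [5y] bond c/1=23/400: DF=(4541177/4000000 − 23/400·(0.956000+0.951900+0.933400+0.887800))/(1+23/400) = 2177/2500 ≈ 0.870800
step 6 [6y] swap r/1=1414/54585: DF=(1 − 1414/54585·(0.956000+0.951900+0.933400+0.887800+0.870800))/(1+1414/54585) = 4293/5000 ≈ 0.858600
step 7 [7y] bond c/1=19/400: DF=(2297841/2000000 − 19/400·(0.956000+0.951900+0.933400+0.887800+0.870800+0.858600))/(1+19/400) = 8493/10000 ≈ 0.849300
step 8 [8y] swap r/1=1721/71357: DF=(1 − 1721/71357·(0.956000+0.951900+0.933400+0.887800+0.870800+0.858600+0.849300))/(1+1721/71357) = 8279/10000 ≈ 0.827900

1 1 239/250
2 2 9519/10000
3 3 4667/5000
4 4 4439/5000
5 5 2177/2500
6 6 4293/5000
7 7 8493/10000
8 8 8279/10000
f(3y,6y) = ((4667/5000)/(4293/5000) − 1)/(3) = 374/12879 ≈ 2.9040%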